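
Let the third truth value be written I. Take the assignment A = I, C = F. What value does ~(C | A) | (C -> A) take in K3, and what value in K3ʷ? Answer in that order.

In K3: C | A = F | I = I
~(C | A) = ~I = I
C -> A = F -> I = T
~(C | A) | (C -> A) = I | T = T
In K3ʷ: C | A = F | I = I
~(C | A) = ~I = I
C -> A = F -> I = I
~(C | A) | (C -> A) = I | I = I
They differ because K3 and K3ʷ treat I differently under the binary connectives.

T; I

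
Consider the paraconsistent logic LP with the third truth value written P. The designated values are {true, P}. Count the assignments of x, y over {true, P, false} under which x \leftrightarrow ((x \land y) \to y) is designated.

6

Of the 9 assignments, 6 give a value in {true, P}.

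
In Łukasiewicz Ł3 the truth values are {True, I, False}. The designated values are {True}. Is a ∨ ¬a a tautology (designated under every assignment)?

Countermodel: a=I gives I, which is not designated.

No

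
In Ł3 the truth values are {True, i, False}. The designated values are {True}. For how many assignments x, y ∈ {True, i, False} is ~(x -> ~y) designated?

1

Designated under: (x=True, y=True).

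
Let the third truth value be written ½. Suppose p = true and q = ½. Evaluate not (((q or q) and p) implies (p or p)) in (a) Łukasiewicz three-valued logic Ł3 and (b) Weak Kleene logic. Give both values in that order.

false; ½

In Łukasiewicz three-valued logic Ł3: q or q = ½ or ½ = ½
(q or q) and p = ½ and true = ½
p or p = true or true = true
((q or q) and p) implies (p or p) = ½ implies true = true  [min(1, 1−½+1)]
not (((q or q) and p) implies (p or p)) = not true = false
In Weak Kleene logic: q or q = ½ or ½ = ½
(q or q) and p = ½ and true = ½
p or p = true or true = true
((q or q) and p) implies (p or p) = ½ implies true = ½
not (((q or q) and p) implies (p or p)) = not ½ = ½
They differ because Łukasiewicz three-valued logic Ł3 and Weak Kleene logic treat ½ differently under the binary connectives.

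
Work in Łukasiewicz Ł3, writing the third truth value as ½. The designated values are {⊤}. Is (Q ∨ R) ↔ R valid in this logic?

No

Countermodel: Q=⊤, R=½ gives ½, which is not designated.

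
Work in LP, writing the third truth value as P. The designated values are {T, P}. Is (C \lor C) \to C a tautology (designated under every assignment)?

Yes

Every assignment of C over {T, P, F} gives a value in {T, P}.
In particular, with C=P: (C \lor C) \to C = P.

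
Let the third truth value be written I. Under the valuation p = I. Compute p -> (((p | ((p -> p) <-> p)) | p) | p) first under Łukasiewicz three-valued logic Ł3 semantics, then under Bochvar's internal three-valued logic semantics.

True; I

In Łukasiewicz three-valued logic Ł3: p -> p = I -> I = True  [min(1, 1−½+½)]
(p -> p) <-> p = True <-> I = I
p | ((p -> p) <-> p) = I | I = I
(p | ((p -> p) <-> p)) | p = I | I = I
((p | ((p -> p) <-> p)) | p) | p = I | I = I
p -> (((p | ((p -> p) <-> p)) | p) | p) = I -> I = True
In Bochvar's internal three-valued logic: p -> p = I -> I = I  [any arg is the third value ⇒ result is the third value]
(p -> p) <-> p = I <-> I = I
p | ((p -> p) <-> p) = I | I = I
(p | ((p -> p) <-> p)) | p = I | I = I
((p | ((p -> p) <-> p)) | p) | p = I | I = I
p -> (((p | ((p -> p) <-> p)) | p) | p) = I -> I = I
They differ because Łukasiewicz three-valued logic Ł3 and Bochvar's internal three-valued logic treat I differently under the binary connectives.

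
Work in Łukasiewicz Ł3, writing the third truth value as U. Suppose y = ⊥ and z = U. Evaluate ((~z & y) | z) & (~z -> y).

~z = ~U = U
~z & y = U & ⊥ = ⊥
(~z & y) | z = ⊥ | U = U
~z = ~U = U
~z -> y = U -> ⊥ = U
((~z & y) | z) & (~z -> y) = U & U = U

U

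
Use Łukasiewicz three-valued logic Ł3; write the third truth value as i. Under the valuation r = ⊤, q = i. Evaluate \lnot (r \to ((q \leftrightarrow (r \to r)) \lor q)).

i

r \to r = ⊤ \to ⊤ = ⊤
q \leftrightarrow (r \to r) = i \leftrightarrow ⊤ = i  [1 − |½−1|]
(q \leftrightarrow (r \to r)) \lor q = i \lor i = i
r \to ((q \leftrightarrow (r \to r)) \lor q) = ⊤ \to i = i
\lnot (r \to ((q \leftrightarrow (r \to r)) \lor q)) = \lnot i = i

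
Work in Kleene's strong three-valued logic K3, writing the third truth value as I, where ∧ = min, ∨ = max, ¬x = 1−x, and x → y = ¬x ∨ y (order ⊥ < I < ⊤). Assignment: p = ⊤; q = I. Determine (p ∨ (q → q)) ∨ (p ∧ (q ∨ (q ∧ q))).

⊤

q → q = I → I = I  [¬I ∨ I]
p ∨ (q → q) = ⊤ ∨ I = ⊤
q ∧ q = I ∧ I = I
q ∨ (q ∧ q) = I ∨ I = I
p ∧ (q ∨ (q ∧ q)) = ⊤ ∧ I = I
(p ∨ (q → q)) ∨ (p ∧ (q ∨ (q ∧ q))) = ⊤ ∨ I = ⊤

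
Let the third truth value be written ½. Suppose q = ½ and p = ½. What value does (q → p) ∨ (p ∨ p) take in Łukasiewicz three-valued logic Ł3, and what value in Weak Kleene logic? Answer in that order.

T; ½

In Łukasiewicz three-valued logic Ł3: q → p = ½ → ½ = T
p ∨ p = ½ ∨ ½ = ½
(q → p) ∨ (p ∨ p) = T ∨ ½ = T
In Weak Kleene logic: q → p = ½ → ½ = ½
p ∨ p = ½ ∨ ½ = ½
(q → p) ∨ (p ∨ p) = ½ ∨ ½ = ½
They differ because Łukasiewicz three-valued logic Ł3 and Weak Kleene logic treat ½ differently under the binary connectives.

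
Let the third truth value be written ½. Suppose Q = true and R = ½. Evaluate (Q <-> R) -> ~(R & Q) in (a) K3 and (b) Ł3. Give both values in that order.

½; true

In K3: Q <-> R = true <-> ½ = ½
R & Q = ½ & true = ½
~(R & Q) = ~½ = ½
(Q <-> R) -> ~(R & Q) = ½ -> ½ = ½  [~½ | ½]
In Ł3: Q <-> R = true <-> ½ = ½  [1 − |1−½|]
R & Q = ½ & true = ½
~(R & Q) = ~½ = ½
(Q <-> R) -> ~(R & Q) = ½ -> ½ = true
They differ because K3 and Ł3 treat ½ differently under implication.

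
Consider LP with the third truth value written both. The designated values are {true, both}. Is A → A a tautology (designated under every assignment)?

Every assignment of A over {true, both, false} gives a value in {true, both}.
In particular, with A=both: A → A = both.

Yes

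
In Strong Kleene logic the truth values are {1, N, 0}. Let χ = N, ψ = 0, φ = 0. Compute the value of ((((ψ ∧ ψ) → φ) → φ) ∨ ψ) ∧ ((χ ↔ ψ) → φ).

0

ψ ∧ ψ = 0 ∧ 0 = 0
(ψ ∧ ψ) → φ = 0 → 0 = 1
((ψ ∧ ψ) → φ) → φ = 1 → 0 = 0
(((ψ ∧ ψ) → φ) → φ) ∨ ψ = 0 ∨ 0 = 0
χ ↔ ψ = N ↔ 0 = N
(χ ↔ ψ) → φ = N → 0 = N
((((ψ ∧ ψ) → φ) → φ) ∨ ψ) ∧ ((χ ↔ ψ) → φ) = 0 ∧ N = 0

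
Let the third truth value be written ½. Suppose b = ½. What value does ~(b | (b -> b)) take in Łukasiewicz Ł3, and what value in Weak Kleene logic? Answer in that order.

In Łukasiewicz Ł3: b -> b = ½ -> ½ = true  [min(1, 1−½+½)]
b | (b -> b) = ½ | true = true
~(b | (b -> b)) = ~true = false
In Weak Kleene logic: b -> b = ½ -> ½ = ½  [any arg is the third value ⇒ result is the third value]
b | (b -> b) = ½ | ½ = ½
~(b | (b -> b)) = ~½ = ½
They differ because Łukasiewicz Ł3 and Weak Kleene logic treat ½ differently under the binary connectives.

false; ½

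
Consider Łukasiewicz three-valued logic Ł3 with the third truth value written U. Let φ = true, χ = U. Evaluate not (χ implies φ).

false

χ implies φ = U implies true = true
not (χ implies φ) = not true = false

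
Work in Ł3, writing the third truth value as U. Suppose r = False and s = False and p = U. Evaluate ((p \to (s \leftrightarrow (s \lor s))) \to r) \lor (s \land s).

s \lor s = False \lor False = False
s \leftrightarrow (s \lor s) = False \leftrightarrow False = True
p \to (s \leftrightarrow (s \lor s)) = U \to True = True  [min(1, 1−½+1)]
(p \to (s \leftrightarrow (s \lor s))) \to r = True \to False = False
s \land s = False \land False = False
((p \to (s \leftrightarrow (s \lor s))) \to r) \lor (s \land s) = False \lor False = False

False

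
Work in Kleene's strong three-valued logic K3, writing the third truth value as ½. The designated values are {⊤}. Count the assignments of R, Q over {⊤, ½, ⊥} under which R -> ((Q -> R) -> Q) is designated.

Of the 9 assignments, 5 give a value in {⊤}.

5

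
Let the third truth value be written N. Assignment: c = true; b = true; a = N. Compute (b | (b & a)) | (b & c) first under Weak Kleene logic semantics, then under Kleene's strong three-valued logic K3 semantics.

In Weak Kleene logic: b & a = true & N = N
b | (b & a) = true | N = N
b & c = true & true = true
(b | (b & a)) | (b & c) = N | true = N
In Kleene's strong three-valued logic K3: b & a = true & N = N
b | (b & a) = true | N = true
b & c = true & true = true
(b | (b & a)) | (b & c) = true | true = true
They differ because Weak Kleene logic and Kleene's strong three-valued logic K3 treat N differently under the binary connectives.

N; true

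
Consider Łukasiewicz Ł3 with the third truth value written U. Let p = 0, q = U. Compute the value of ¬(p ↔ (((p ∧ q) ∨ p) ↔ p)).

p ∧ q = 0 ∧ U = 0
(p ∧ q) ∨ p = 0 ∨ 0 = 0
((p ∧ q) ∨ p) ↔ p = 0 ↔ 0 = 1
p ↔ (((p ∧ q) ∨ p) ↔ p) = 0 ↔ 1 = 0
¬(p ↔ (((p ∧ q) ∨ p) ↔ p)) = ¬0 = 1

1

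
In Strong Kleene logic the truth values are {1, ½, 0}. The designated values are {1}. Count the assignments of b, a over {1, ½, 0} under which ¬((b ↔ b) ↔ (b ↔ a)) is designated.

Designated under: (b=1, a=0); (b=0, a=1).

2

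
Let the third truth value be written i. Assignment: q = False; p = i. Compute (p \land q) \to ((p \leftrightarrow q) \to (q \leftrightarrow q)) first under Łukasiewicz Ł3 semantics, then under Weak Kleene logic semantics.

In Łukasiewicz Ł3: p \land q = i \land False = False
p \leftrightarrow q = i \leftrightarrow False = i  [1 − |½−0|]
q \leftrightarrow q = False \leftrightarrow False = True
(p \leftrightarrow q) \to (q \leftrightarrow q) = i \to True = True
(p \land q) \to ((p \leftrightarrow q) \to (q \leftrightarrow q)) = False \to True = True
In Weak Kleene logic: p \land q = i \land False = i
p \leftrightarrow q = i \leftrightarrow False = i
q \leftrightarrow q = False \leftrightarrow False = True
(p \leftrightarrow q) \to (q \leftrightarrow q) = i \to True = i  [any arg is the third value ⇒ result is the third value]
(p \land q) \to ((p \leftrightarrow q) \to (q \leftrightarrow q)) = i \to i = i
They differ because Łukasiewicz Ł3 and Weak Kleene logic treat i differently under the binary connectives.

True; i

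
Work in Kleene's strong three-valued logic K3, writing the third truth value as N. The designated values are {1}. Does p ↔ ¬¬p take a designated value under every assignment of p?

Countermodel: p=N gives N, which is not designated.

No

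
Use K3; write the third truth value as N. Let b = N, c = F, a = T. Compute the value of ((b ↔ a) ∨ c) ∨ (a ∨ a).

T

b ↔ a = N ↔ T = N
(b ↔ a) ∨ c = N ∨ F = N
a ∨ a = T ∨ T = T
((b ↔ a) ∨ c) ∨ (a ∨ a) = N ∨ T = T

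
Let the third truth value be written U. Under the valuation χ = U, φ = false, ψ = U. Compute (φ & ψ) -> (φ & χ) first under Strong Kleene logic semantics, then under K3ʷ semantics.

In Strong Kleene logic: φ & ψ = false & U = false
φ & χ = false & U = false
(φ & ψ) -> (φ & χ) = false -> false = true
In K3ʷ: φ & ψ = false & U = U
φ & χ = false & U = U
(φ & ψ) -> (φ & χ) = U -> U = U
They differ because Strong Kleene logic and K3ʷ treat U differently under the binary connectives.

true; U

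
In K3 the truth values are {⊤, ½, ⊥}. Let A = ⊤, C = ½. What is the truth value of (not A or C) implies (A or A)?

not A = not ⊤ = ⊥
not A or C = ⊥ or ½ = ½
A or A = ⊤ or ⊤ = ⊤
(not A or C) implies (A or A) = ½ implies ⊤ = ⊤  [not ½ or ⊤]

⊤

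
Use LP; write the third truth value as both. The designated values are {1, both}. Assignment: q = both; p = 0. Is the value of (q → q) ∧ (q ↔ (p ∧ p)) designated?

q → q = both → both = both  [¬both ∨ both]
p ∧ p = 0 ∧ 0 = 0
q ↔ (p ∧ p) = both ↔ 0 = both
(q → q) ∧ (q ↔ (p ∧ p)) = both ∧ both = both
both ∈ {1, both}.

Yes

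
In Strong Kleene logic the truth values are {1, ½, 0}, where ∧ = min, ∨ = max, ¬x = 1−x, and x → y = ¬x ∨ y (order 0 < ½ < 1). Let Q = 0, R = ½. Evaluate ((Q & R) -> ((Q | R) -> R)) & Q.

Q & R = 0 & ½ = 0
Q | R = 0 | ½ = ½
(Q | R) -> R = ½ -> ½ = ½  [~½ | ½]
(Q & R) -> ((Q | R) -> R) = 0 -> ½ = 1
((Q & R) -> ((Q | R) -> R)) & Q = 1 & 0 = 0

0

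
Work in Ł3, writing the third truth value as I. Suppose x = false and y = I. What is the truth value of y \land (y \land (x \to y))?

x \to y = false \to I = true  [min(1, 1−0+½)]
y \land (x \to y) = I \land true = I
y \land (y \land (x \to y)) = I \land I = I

I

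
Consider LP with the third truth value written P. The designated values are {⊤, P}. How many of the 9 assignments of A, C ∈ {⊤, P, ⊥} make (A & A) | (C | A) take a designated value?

Of the 9 assignments, 8 give a value in {⊤, P}.

8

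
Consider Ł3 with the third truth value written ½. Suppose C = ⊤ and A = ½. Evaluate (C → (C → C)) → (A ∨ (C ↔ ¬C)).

½

C → C = ⊤ → ⊤ = ⊤
C → (C → C) = ⊤ → ⊤ = ⊤
¬C = ¬⊤ = ⊥
C ↔ ¬C = ⊤ ↔ ⊥ = ⊥
A ∨ (C ↔ ¬C) = ½ ∨ ⊥ = ½
(C → (C → C)) → (A ∨ (C ↔ ¬C)) = ⊤ → ½ = ½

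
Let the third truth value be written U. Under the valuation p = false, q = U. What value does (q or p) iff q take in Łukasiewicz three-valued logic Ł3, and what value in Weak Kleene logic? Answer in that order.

In Łukasiewicz three-valued logic Ł3: q or p = U or false = U
(q or p) iff q = U iff U = true
In Weak Kleene logic: q or p = U or false = U
(q or p) iff q = U iff U = U
They differ because Łukasiewicz three-valued logic Ł3 and Weak Kleene logic treat U differently under the binary connectives.

true; U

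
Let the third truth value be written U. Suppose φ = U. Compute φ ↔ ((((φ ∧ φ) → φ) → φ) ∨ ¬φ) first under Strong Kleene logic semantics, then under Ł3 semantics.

In Strong Kleene logic: φ ∧ φ = U ∧ U = U
(φ ∧ φ) → φ = U → U = U  [¬U ∨ U]
((φ ∧ φ) → φ) → φ = U → U = U
¬φ = ¬U = U
(((φ ∧ φ) → φ) → φ) ∨ ¬φ = U ∨ U = U
φ ↔ ((((φ ∧ φ) → φ) → φ) ∨ ¬φ) = U ↔ U = U
In Ł3: φ ∧ φ = U ∧ U = U
(φ ∧ φ) → φ = U → U = True  [min(1, 1−½+½)]
((φ ∧ φ) → φ) → φ = True → U = U
¬φ = ¬U = U
(((φ ∧ φ) → φ) → φ) ∨ ¬φ = U ∨ U = U
φ ↔ ((((φ ∧ φ) → φ) → φ) ∨ ¬φ) = U ↔ U = True
They differ because Strong Kleene logic and Ł3 treat U differently under implication.

U; True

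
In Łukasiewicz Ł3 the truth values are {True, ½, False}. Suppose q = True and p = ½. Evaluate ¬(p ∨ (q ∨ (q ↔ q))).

False

q ↔ q = True ↔ True = True
q ∨ (q ↔ q) = True ∨ True = True
p ∨ (q ∨ (q ↔ q)) = ½ ∨ True = True
¬(p ∨ (q ∨ (q ↔ q))) = ¬True = False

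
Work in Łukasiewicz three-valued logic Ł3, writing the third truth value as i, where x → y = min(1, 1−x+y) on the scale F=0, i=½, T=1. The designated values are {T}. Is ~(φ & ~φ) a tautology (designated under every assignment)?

Countermodel: φ=i gives i, which is not designated.

No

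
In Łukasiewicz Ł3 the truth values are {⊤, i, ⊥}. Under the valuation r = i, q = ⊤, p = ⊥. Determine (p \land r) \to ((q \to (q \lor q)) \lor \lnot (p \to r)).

⊤

p \land r = ⊥ \land i = ⊥
q \lor q = ⊤ \lor ⊤ = ⊤
q \to (q \lor q) = ⊤ \to ⊤ = ⊤
p \to r = ⊥ \to i = ⊤  [min(1, 1−0+½)]
\lnot (p \to r) = \lnot ⊤ = ⊥
(q \to (q \lor q)) \lor \lnot (p \to r) = ⊤ \lor ⊥ = ⊤
(p \land r) \to ((q \to (q \lor q)) \lor \lnot (p \to r)) = ⊥ \to ⊤ = ⊤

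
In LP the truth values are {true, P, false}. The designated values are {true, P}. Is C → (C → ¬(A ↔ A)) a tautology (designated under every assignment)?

Countermodel: C=true, A=true gives false, which is not designated.

No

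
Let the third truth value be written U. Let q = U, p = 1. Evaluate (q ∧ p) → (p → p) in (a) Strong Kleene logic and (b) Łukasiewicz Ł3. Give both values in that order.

In Strong Kleene logic: q ∧ p = U ∧ 1 = U
p → p = 1 → 1 = 1
(q ∧ p) → (p → p) = U → 1 = 1
In Łukasiewicz Ł3: q ∧ p = U ∧ 1 = U
p → p = 1 → 1 = 1
(q ∧ p) → (p → p) = U → 1 = 1  [min(1, 1−½+1)]

1; 1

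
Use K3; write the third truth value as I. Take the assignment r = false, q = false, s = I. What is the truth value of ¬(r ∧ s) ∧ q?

r ∧ s = false ∧ I = false
¬(r ∧ s) = ¬false = true
¬(r ∧ s) ∧ q = true ∧ false = false

false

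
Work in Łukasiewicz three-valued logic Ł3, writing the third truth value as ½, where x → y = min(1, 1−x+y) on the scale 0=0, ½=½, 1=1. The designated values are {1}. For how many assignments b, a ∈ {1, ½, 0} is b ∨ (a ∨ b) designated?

5

Of the 9 assignments, 5 give a value in {1}.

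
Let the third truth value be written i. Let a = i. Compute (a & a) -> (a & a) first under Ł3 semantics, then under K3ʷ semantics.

⊤; i

In Ł3: a & a = i & i = i
a & a = i & i = i
(a & a) -> (a & a) = i -> i = ⊤  [min(1, 1−½+½)]
In K3ʷ: a & a = i & i = i
a & a = i & i = i
(a & a) -> (a & a) = i -> i = i
They differ because Ł3 and K3ʷ treat i differently under the binary connectives.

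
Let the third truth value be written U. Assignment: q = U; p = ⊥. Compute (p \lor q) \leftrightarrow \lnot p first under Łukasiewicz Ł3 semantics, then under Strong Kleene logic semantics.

U; U

In Łukasiewicz Ł3: p \lor q = ⊥ \lor U = U
\lnot p = \lnot ⊥ = ⊤
(p \lor q) \leftrightarrow \lnot p = U \leftrightarrow ⊤ = U  [1 − |½−1|]
In Strong Kleene logic: p \lor q = ⊥ \lor U = U
\lnot p = \lnot ⊥ = ⊤
(p \lor q) \leftrightarrow \lnot p = U \leftrightarrow ⊤ = U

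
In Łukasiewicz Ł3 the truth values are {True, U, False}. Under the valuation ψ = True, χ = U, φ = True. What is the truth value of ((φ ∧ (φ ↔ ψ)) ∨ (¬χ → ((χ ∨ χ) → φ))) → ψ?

True

φ ↔ ψ = True ↔ True = True
φ ∧ (φ ↔ ψ) = True ∧ True = True
¬χ = ¬U = U
χ ∨ χ = U ∨ U = U
(χ ∨ χ) → φ = U → True = True  [min(1, 1−½+1)]
¬χ → ((χ ∨ χ) → φ) = U → True = True
(φ ∧ (φ ↔ ψ)) ∨ (¬χ → ((χ ∨ χ) → φ)) = True ∨ True = True
((φ ∧ (φ ↔ ψ)) ∨ (¬χ → ((χ ∨ χ) → φ))) → ψ = True → True = True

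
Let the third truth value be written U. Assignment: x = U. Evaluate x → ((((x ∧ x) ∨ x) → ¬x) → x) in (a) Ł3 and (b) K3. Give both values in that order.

True; U

In Ł3: x ∧ x = U ∧ U = U
(x ∧ x) ∨ x = U ∨ U = U
¬x = ¬U = U
((x ∧ x) ∨ x) → ¬x = U → U = True  [min(1, 1−½+½)]
(((x ∧ x) ∨ x) → ¬x) → x = True → U = U
x → ((((x ∧ x) ∨ x) → ¬x) → x) = U → U = True
In K3: x ∧ x = U ∧ U = U
(x ∧ x) ∨ x = U ∨ U = U
¬x = ¬U = U
((x ∧ x) ∨ x) → ¬x = U → U = U  [¬U ∨ U]
(((x ∧ x) ∨ x) → ¬x) → x = U → U = U
x → ((((x ∧ x) ∨ x) → ¬x) → x) = U → U = U
They differ because Ł3 and K3 treat U differently under implication.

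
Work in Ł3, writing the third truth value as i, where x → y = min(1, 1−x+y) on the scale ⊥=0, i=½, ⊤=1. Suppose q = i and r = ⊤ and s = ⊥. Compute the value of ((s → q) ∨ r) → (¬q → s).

i

s → q = ⊥ → i = ⊤  [min(1, 1−0+½)]
(s → q) ∨ r = ⊤ ∨ ⊤ = ⊤
¬q = ¬i = i
¬q → s = i → ⊥ = i
((s → q) ∨ r) → (¬q → s) = ⊤ → i = i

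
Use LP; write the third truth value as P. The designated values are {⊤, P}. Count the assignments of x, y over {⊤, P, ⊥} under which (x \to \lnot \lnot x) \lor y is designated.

9

Of the 9 assignments, 9 give a value in {⊤, P}.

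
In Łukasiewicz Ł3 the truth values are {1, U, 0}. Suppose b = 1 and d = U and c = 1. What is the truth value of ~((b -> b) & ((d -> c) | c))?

b -> b = 1 -> 1 = 1
d -> c = U -> 1 = 1  [min(1, 1−½+1)]
(d -> c) | c = 1 | 1 = 1
(b -> b) & ((d -> c) | c) = 1 & 1 = 1
~((b -> b) & ((d -> c) | c)) = ~1 = 0

0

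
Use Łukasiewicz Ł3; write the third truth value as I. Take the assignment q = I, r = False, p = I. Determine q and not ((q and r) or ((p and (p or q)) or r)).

q and r = I and False = False
p or q = I or I = I
p and (p or q) = I and I = I
(p and (p or q)) or r = I or False = I
(q and r) or ((p and (p or q)) or r) = False or I = I
not ((q and r) or ((p and (p or q)) or r)) = not I = I
q and not ((q and r) or ((p and (p or q)) or r)) = I and I = I

I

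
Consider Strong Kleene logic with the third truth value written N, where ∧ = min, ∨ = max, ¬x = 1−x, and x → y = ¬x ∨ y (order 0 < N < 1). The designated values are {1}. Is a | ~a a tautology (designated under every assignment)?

No

Countermodel: a=N gives N, which is not designated.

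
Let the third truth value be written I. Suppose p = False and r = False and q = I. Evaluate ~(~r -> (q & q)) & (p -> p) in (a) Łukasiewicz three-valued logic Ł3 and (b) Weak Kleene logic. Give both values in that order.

I; I

In Łukasiewicz three-valued logic Ł3: ~r = ~False = True
q & q = I & I = I
~r -> (q & q) = True -> I = I
~(~r -> (q & q)) = ~I = I
p -> p = False -> False = True
~(~r -> (q & q)) & (p -> p) = I & True = I
In Weak Kleene logic: ~r = ~False = True
q & q = I & I = I
~r -> (q & q) = True -> I = I  [any arg is the third value ⇒ result is the third value]
~(~r -> (q & q)) = ~I = I
p -> p = False -> False = True
~(~r -> (q & q)) & (p -> p) = I & True = I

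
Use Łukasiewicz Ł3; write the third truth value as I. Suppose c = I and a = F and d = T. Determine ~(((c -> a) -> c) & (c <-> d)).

c -> a = I -> F = I  [min(1, 1−½+0)]
(c -> a) -> c = I -> I = T
c <-> d = I <-> T = I
((c -> a) -> c) & (c <-> d) = T & I = I
~(((c -> a) -> c) & (c <-> d)) = ~I = I

I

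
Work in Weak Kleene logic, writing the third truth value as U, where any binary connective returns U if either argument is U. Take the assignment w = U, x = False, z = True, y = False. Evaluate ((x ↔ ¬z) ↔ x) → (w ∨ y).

U

¬z = ¬True = False
x ↔ ¬z = False ↔ False = True
(x ↔ ¬z) ↔ x = True ↔ False = False
w ∨ y = U ∨ False = U
((x ↔ ¬z) ↔ x) → (w ∨ y) = False → U = U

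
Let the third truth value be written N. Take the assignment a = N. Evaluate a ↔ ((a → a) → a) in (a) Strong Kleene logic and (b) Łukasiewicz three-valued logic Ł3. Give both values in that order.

N; 1

In Strong Kleene logic: a → a = N → N = N  [¬N ∨ N]
(a → a) → a = N → N = N
a ↔ ((a → a) → a) = N ↔ N = N
In Łukasiewicz three-valued logic Ł3: a → a = N → N = 1  [min(1, 1−½+½)]
(a → a) → a = 1 → N = N
a ↔ ((a → a) → a) = N ↔ N = 1
They differ because Strong Kleene logic and Łukasiewicz three-valued logic Ł3 treat N differently under implication.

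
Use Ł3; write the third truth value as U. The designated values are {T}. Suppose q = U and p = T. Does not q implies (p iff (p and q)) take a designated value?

not q = not U = U
p and q = T and U = U
p iff (p and q) = T iff U = U
not q implies (p iff (p and q)) = U implies U = T
T ∈ {T}.

Yes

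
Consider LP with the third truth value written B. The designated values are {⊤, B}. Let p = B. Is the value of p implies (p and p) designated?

Yes

p and p = B and B = B
p implies (p and p) = B implies B = B
B ∈ {⊤, B}.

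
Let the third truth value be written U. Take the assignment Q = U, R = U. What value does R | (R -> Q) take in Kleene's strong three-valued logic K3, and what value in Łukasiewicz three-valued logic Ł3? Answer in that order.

In Kleene's strong three-valued logic K3: R -> Q = U -> U = U  [~U | U]
R | (R -> Q) = U | U = U
In Łukasiewicz three-valued logic Ł3: R -> Q = U -> U = ⊤
R | (R -> Q) = U | ⊤ = ⊤
They differ because Kleene's strong three-valued logic K3 and Łukasiewicz three-valued logic Ł3 treat U differently under implication.

U; ⊤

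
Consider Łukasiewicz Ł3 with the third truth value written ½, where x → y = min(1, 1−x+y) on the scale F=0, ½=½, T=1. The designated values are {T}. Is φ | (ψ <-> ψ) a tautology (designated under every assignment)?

Yes

Every assignment of φ, ψ over {T, ½, F} gives a value in {T}.
In particular, with φ=½, ψ=½: φ | (ψ <-> ψ) = T.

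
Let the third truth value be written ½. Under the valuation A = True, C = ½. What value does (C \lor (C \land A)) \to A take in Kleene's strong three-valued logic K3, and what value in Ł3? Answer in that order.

In Kleene's strong three-valued logic K3: C \land A = ½ \land True = ½
C \lor (C \land A) = ½ \lor ½ = ½
(C \lor (C \land A)) \to A = ½ \to True = True  [\lnot ½ \lor True]
In Ł3: C \land A = ½ \land True = ½
C \lor (C \land A) = ½ \lor ½ = ½
(C \lor (C \land A)) \to A = ½ \to True = True

True; True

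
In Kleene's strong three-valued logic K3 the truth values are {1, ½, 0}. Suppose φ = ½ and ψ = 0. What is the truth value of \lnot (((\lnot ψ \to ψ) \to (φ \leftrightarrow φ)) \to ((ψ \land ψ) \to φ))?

\lnot ψ = \lnot 0 = 1
\lnot ψ \to ψ = 1 \to 0 = 0
φ \leftrightarrow φ = ½ \leftrightarrow ½ = ½
(\lnot ψ \to ψ) \to (φ \leftrightarrow φ) = 0 \to ½ = 1  [\lnot 0 \lor ½]
ψ \land ψ = 0 \land 0 = 0
(ψ \land ψ) \to φ = 0 \to ½ = 1
((\lnot ψ \to ψ) \to (φ \leftrightarrow φ)) \to ((ψ \land ψ) \to φ) = 1 \to 1 = 1
\lnot (((\lnot ψ \to ψ) \to (φ \leftrightarrow φ)) \to ((ψ \land ψ) \to φ)) = \lnot 1 = 0

0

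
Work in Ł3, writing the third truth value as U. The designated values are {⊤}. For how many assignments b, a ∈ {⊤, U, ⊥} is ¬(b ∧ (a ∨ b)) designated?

Designated under: (b=⊥, a=⊤); (b=⊥, a=U); (b=⊥, a=⊥).

3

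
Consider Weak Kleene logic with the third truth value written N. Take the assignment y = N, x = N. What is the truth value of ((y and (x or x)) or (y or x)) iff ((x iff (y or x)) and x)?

N

x or x = N or N = N
y and (x or x) = N and N = N
y or x = N or N = N
(y and (x or x)) or (y or x) = N or N = N
y or x = N or N = N
x iff (y or x) = N iff N = N
(x iff (y or x)) and x = N and N = N
((y and (x or x)) or (y or x)) iff ((x iff (y or x)) and x) = N iff N = N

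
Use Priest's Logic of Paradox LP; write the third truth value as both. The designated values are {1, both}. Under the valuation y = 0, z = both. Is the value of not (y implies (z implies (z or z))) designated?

z or z = both or both = both
z implies (z or z) = both implies both = both
y implies (z implies (z or z)) = 0 implies both = 1
not (y implies (z implies (z or z))) = not 1 = 0
0 ∉ {1, both}.

No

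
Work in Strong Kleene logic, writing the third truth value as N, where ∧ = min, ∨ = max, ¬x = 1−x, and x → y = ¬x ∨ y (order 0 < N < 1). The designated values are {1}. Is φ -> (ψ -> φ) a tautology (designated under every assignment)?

No

Countermodel: φ=N, ψ=1 gives N, which is not designated.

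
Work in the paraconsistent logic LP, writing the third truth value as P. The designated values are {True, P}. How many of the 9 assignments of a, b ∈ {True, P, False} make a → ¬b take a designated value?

8

Of the 9 assignments, 8 give a value in {True, P}.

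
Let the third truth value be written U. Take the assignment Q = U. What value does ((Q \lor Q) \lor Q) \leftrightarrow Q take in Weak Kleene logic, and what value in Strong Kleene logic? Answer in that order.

In Weak Kleene logic: Q \lor Q = U \lor U = U
(Q \lor Q) \lor Q = U \lor U = U
((Q \lor Q) \lor Q) \leftrightarrow Q = U \leftrightarrow U = U
In Strong Kleene logic: Q \lor Q = U \lor U = U
(Q \lor Q) \lor Q = U \lor U = U
((Q \lor Q) \lor Q) \leftrightarrow Q = U \leftrightarrow U = U

U; U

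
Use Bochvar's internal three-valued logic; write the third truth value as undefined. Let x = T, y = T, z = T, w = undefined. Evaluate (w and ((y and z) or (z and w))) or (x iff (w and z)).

undefined

y and z = T and T = T
z and w = T and undefined = undefined
(y and z) or (z and w) = T or undefined = undefined
w and ((y and z) or (z and w)) = undefined and undefined = undefined
w and z = undefined and T = undefined
x iff (w and z) = T iff undefined = undefined
(w and ((y and z) or (z and w))) or (x iff (w and z)) = undefined or undefined = undefined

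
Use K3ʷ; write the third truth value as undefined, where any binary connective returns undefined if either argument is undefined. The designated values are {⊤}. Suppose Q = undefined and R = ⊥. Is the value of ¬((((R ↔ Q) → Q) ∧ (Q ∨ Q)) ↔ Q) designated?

No

R ↔ Q = ⊥ ↔ undefined = undefined
(R ↔ Q) → Q = undefined → undefined = undefined  [any arg is the third value ⇒ result is the third value]
Q ∨ Q = undefined ∨ undefined = undefined
((R ↔ Q) → Q) ∧ (Q ∨ Q) = undefined ∧ undefined = undefined
(((R ↔ Q) → Q) ∧ (Q ∨ Q)) ↔ Q = undefined ↔ undefined = undefined
¬((((R ↔ Q) → Q) ∧ (Q ∨ Q)) ↔ Q) = ¬undefined = undefined
undefined ∉ {⊤}.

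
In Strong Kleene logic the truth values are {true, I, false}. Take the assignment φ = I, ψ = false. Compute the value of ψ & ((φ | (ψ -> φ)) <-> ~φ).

false

ψ -> φ = false -> I = true  [~false | I]
φ | (ψ -> φ) = I | true = true
~φ = ~I = I
(φ | (ψ -> φ)) <-> ~φ = true <-> I = I
ψ & ((φ | (ψ -> φ)) <-> ~φ) = false & I = false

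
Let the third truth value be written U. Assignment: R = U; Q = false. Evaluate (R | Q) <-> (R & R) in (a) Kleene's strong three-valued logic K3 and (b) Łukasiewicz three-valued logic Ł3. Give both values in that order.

In Kleene's strong three-valued logic K3: R | Q = U | false = U
R & R = U & U = U
(R | Q) <-> (R & R) = U <-> U = U
In Łukasiewicz three-valued logic Ł3: R | Q = U | false = U
R & R = U & U = U
(R | Q) <-> (R & R) = U <-> U = true  [1 − |½−½|]
They differ because Kleene's strong three-valued logic K3 and Łukasiewicz three-valued logic Ł3 treat U differently under implication.

U; true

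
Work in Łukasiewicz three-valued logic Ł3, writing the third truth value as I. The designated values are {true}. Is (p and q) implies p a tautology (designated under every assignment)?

Yes

Every assignment of p, q over {true, I, false} gives a value in {true}.
In particular, with p=I, q=I: (p and q) implies p = true.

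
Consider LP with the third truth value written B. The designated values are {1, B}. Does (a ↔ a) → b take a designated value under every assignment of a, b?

Countermodel: a=1, b=0 gives 0, which is not designated.

No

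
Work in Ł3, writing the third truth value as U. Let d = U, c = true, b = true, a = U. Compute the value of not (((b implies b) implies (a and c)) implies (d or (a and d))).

b implies b = true implies true = true
a and c = U and true = U
(b implies b) implies (a and c) = true implies U = U
a and d = U and U = U
d or (a and d) = U or U = U
((b implies b) implies (a and c)) implies (d or (a and d)) = U implies U = true
not (((b implies b) implies (a and c)) implies (d or (a and d))) = not true = false

false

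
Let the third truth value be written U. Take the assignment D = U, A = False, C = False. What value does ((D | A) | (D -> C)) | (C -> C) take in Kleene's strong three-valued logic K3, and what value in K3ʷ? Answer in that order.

In Kleene's strong three-valued logic K3: D | A = U | False = U
D -> C = U -> False = U  [~U | False]
(D | A) | (D -> C) = U | U = U
C -> C = False -> False = True
((D | A) | (D -> C)) | (C -> C) = U | True = True
In K3ʷ: D | A = U | False = U
D -> C = U -> False = U  [any arg is the third value ⇒ result is the third value]
(D | A) | (D -> C) = U | U = U
C -> C = False -> False = True
((D | A) | (D -> C)) | (C -> C) = U | True = U
They differ because Kleene's strong three-valued logic K3 and K3ʷ treat U differently under the binary connectives.

True; U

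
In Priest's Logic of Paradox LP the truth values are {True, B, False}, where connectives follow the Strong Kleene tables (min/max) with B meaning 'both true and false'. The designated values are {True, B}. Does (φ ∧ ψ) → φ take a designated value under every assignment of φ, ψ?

Every assignment of φ, ψ over {True, B, False} gives a value in {True, B}.
In particular, with φ=B, ψ=B: (φ ∧ ψ) → φ = B.

Yes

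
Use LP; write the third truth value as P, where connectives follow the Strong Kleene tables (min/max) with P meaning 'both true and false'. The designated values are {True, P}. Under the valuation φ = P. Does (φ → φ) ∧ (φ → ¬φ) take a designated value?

Yes

φ → φ = P → P = P  [¬P ∨ P]
¬φ = ¬P = P
φ → ¬φ = P → P = P
(φ → φ) ∧ (φ → ¬φ) = P ∧ P = P
P ∈ {True, P}.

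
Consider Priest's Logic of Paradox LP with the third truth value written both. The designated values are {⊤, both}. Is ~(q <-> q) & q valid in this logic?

Countermodel: q=⊤ gives ⊥, which is not designated.

No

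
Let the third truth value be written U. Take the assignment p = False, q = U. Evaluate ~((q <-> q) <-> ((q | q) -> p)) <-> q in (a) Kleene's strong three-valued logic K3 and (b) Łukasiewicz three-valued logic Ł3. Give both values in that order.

U; True

In Kleene's strong three-valued logic K3: q <-> q = U <-> U = U
q | q = U | U = U
(q | q) -> p = U -> False = U  [~U | False]
(q <-> q) <-> ((q | q) -> p) = U <-> U = U
~((q <-> q) <-> ((q | q) -> p)) = ~U = U
~((q <-> q) <-> ((q | q) -> p)) <-> q = U <-> U = U
In Łukasiewicz three-valued logic Ł3: q <-> q = U <-> U = True  [1 − |½−½|]
q | q = U | U = U
(q | q) -> p = U -> False = U
(q <-> q) <-> ((q | q) -> p) = True <-> U = U
~((q <-> q) <-> ((q | q) -> p)) = ~U = U
~((q <-> q) <-> ((q | q) -> p)) <-> q = U <-> U = True
They differ because Kleene's strong three-valued logic K3 and Łukasiewicz three-valued logic Ł3 treat U differently under implication.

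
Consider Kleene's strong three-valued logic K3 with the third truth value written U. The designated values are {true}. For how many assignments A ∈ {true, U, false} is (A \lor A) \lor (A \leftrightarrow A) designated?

2

A=true: true ✓
A=U: U ·
A=false: true ✓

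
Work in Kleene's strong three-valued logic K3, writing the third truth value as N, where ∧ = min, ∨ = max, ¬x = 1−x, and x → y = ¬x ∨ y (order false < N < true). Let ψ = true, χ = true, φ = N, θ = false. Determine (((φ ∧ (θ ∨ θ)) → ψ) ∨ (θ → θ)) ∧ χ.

true

θ ∨ θ = false ∨ false = false
φ ∧ (θ ∨ θ) = N ∧ false = false
(φ ∧ (θ ∨ θ)) → ψ = false → true = true
θ → θ = false → false = true
((φ ∧ (θ ∨ θ)) → ψ) ∨ (θ → θ) = true ∨ true = true
(((φ ∧ (θ ∨ θ)) → ψ) ∨ (θ → θ)) ∧ χ = true ∧ true = true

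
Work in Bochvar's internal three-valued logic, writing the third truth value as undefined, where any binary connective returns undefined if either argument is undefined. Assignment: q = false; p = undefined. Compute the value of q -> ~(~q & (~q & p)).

undefined

~q = ~false = true
~q = ~false = true
~q & p = true & undefined = undefined
~q & (~q & p) = true & undefined = undefined
~(~q & (~q & p)) = ~undefined = undefined
q -> ~(~q & (~q & p)) = false -> undefined = undefined  [any arg is the third value ⇒ result is the third value]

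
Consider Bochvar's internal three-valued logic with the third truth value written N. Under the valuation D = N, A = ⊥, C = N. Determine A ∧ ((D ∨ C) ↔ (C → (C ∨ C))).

N

D ∨ C = N ∨ N = N
C ∨ C = N ∨ N = N
C → (C ∨ C) = N → N = N  [any arg is the third value ⇒ result is the third value]
(D ∨ C) ↔ (C → (C ∨ C)) = N ↔ N = N
A ∧ ((D ∨ C) ↔ (C → (C ∨ C))) = ⊥ ∧ N = N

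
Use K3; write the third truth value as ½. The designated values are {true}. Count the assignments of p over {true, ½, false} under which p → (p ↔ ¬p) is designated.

1

p=true: false ·
p=½: ½ ·
p=false: true ✓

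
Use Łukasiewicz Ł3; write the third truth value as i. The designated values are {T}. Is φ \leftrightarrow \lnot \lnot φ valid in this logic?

Every assignment of φ over {T, i, F} gives a value in {T}.
In particular, with φ=i: φ \leftrightarrow \lnot \lnot φ = T.

Yes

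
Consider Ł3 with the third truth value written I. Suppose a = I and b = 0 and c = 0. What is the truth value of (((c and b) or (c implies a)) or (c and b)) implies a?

c and b = 0 and 0 = 0
c implies a = 0 implies I = 1
(c and b) or (c implies a) = 0 or 1 = 1
c and b = 0 and 0 = 0
((c and b) or (c implies a)) or (c and b) = 1 or 0 = 1
(((c and b) or (c implies a)) or (c and b)) implies a = 1 implies I = I

I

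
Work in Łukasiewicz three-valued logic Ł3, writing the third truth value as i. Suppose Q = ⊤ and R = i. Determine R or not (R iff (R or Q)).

i

R or Q = i or ⊤ = ⊤
R iff (R or Q) = i iff ⊤ = i
not (R iff (R or Q)) = not i = i
R or not (R iff (R or Q)) = i or i = i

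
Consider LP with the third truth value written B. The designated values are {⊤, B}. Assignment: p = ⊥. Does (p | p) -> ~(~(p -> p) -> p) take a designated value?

p | p = ⊥ | ⊥ = ⊥
p -> p = ⊥ -> ⊥ = ⊤
~(p -> p) = ~⊤ = ⊥
~(p -> p) -> p = ⊥ -> ⊥ = ⊤
~(~(p -> p) -> p) = ~⊤ = ⊥
(p | p) -> ~(~(p -> p) -> p) = ⊥ -> ⊥ = ⊤
⊤ ∈ {⊤, B}.

Yes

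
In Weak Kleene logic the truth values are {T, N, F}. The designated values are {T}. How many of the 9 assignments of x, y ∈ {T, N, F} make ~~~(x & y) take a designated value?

Designated under: (x=T, y=F); (x=F, y=T); (x=F, y=F).

3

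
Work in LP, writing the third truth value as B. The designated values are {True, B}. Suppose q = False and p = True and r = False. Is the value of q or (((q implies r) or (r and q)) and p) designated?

q implies r = False implies False = True
r and q = False and False = False
(q implies r) or (r and q) = True or False = True
((q implies r) or (r and q)) and p = True and True = True
q or (((q implies r) or (r and q)) and p) = False or True = True
True ∈ {True, B}.

Yes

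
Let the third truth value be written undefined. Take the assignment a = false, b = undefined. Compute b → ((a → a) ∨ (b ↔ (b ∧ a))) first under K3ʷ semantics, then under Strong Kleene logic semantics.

undefined; true

In K3ʷ: a → a = false → false = true
b ∧ a = undefined ∧ false = undefined
b ↔ (b ∧ a) = undefined ↔ undefined = undefined
(a → a) ∨ (b ↔ (b ∧ a)) = true ∨ undefined = undefined
b → ((a → a) ∨ (b ↔ (b ∧ a))) = undefined → undefined = undefined
In Strong Kleene logic: a → a = false → false = true
b ∧ a = undefined ∧ false = false
b ↔ (b ∧ a) = undefined ↔ false = undefined
(a → a) ∨ (b ↔ (b ∧ a)) = true ∨ undefined = true
b → ((a → a) ∨ (b ↔ (b ∧ a))) = undefined → true = true  [¬undefined ∨ true]
They differ because K3ʷ and Strong Kleene logic treat undefined differently under the binary connectives.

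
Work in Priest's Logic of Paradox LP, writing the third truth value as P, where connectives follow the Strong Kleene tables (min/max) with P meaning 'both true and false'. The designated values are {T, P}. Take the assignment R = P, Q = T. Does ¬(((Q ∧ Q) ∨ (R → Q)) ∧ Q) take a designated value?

Q ∧ Q = T ∧ T = T
R → Q = P → T = T
(Q ∧ Q) ∨ (R → Q) = T ∨ T = T
((Q ∧ Q) ∨ (R → Q)) ∧ Q = T ∧ T = T
¬(((Q ∧ Q) ∨ (R → Q)) ∧ Q) = ¬T = F
F ∉ {T, P}.

No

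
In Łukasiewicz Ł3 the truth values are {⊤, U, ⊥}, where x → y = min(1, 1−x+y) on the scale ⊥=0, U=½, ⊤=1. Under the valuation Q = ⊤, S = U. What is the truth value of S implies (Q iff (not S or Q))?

not S = not U = U
not S or Q = U or ⊤ = ⊤
Q iff (not S or Q) = ⊤ iff ⊤ = ⊤
S implies (Q iff (not S or Q)) = U implies ⊤ = ⊤  [min(1, 1−½+1)]

⊤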